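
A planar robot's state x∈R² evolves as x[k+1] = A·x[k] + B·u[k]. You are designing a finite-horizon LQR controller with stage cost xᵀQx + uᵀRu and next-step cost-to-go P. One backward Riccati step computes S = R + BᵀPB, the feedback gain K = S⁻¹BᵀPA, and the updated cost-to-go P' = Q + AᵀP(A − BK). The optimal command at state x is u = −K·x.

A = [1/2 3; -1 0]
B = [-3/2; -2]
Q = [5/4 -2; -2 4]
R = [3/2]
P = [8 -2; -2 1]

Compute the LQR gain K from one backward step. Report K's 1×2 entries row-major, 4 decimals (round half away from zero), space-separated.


-0.4348 -2.0870

BᵀP = [-8.0000 1.0000]
S = R + BᵀPB = [3/2] + [10.0000] = [11.5000]
BᵀPA = [-5.0000 -24.0000]
K = S⁻¹·BᵀPA = [-0.4348 -2.0870]
A−BK = [-0.1522 -0.1304; -1.8696 -4.1739]
AᵀP(A−BK) = [2.8261 7.5652; 7.5652 21.9130]
P' = Q + AᵀP(A−BK) = [4.0761 5.5652; 5.5652 25.9130]
tr(P') = 29.9891


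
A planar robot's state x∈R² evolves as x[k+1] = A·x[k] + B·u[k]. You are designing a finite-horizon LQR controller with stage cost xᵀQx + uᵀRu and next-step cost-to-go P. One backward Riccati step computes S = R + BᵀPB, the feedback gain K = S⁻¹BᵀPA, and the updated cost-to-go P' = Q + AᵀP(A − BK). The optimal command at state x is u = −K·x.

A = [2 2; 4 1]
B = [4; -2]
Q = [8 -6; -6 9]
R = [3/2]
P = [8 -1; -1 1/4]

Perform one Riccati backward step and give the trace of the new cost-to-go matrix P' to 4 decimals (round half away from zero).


BᵀP = [34.0000 -4.5000]
S = R + BᵀPB = [3/2] + [145.0000] = [146.5000]
BᵀPA = [50.0000 63.5000]
K = S⁻¹·BᵀPA = [0.3413 0.4334]
A−BK = [0.6348 0.2662; 4.6826 1.8669]
AᵀP(A−BK) = [2.9352 1.3276; 1.3276 0.7261]
P' = Q + AᵀP(A−BK) = [10.9352 -4.6724; -4.6724 9.7261]
tr(P') = 20.6613

20.6613


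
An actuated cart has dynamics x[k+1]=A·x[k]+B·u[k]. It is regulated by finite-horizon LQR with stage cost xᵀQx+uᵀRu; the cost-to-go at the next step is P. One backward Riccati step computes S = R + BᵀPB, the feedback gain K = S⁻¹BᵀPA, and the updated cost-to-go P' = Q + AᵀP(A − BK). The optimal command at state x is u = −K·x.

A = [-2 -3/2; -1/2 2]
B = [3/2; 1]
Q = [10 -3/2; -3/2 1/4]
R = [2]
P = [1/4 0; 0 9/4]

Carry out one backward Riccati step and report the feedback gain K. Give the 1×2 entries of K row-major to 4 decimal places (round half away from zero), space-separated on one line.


-0.3896 0.8182

BᵀP = [0.3750 2.2500]
S = R + BᵀPB = [2] + [2.8125] = [4.8125]
BᵀPA = [-1.8750 3.9375]
K = S⁻¹·BᵀPA = [-0.3896 0.8182]
A−BK = [-1.4156 -2.7273; -0.1104 1.1818]
AᵀP(A−BK) = [0.8320 0.0341; 0.0341 6.3409]
P' = Q + AᵀP(A−BK) = [10.8320 -1.4659; -1.4659 6.5909]
tr(P') = 17.4229


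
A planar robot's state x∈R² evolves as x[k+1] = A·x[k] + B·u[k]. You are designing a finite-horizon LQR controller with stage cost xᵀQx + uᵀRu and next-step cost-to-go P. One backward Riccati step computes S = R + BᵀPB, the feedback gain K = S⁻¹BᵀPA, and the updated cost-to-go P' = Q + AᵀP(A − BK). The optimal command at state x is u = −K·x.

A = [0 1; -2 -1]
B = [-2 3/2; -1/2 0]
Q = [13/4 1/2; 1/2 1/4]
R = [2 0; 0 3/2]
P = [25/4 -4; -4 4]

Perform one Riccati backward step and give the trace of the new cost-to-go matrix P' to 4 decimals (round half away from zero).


13.0846

BᵀP = [-10.5000 6.0000; 9.3750 -6.0000]
S = R + BᵀPB = [2 0; 0 3/2] + [18.0000 -15.7500; -15.7500 14.0625] = [20.0000 -15.7500; -15.7500 15.5625]
BᵀPA = [-12.0000 -16.5000; 12.0000 15.3750]
K = S⁻¹·BᵀPA = [0.0356 -0.2315; 0.8071 0.7537]
A−BK = [-1.1395 -0.5935; -1.9822 -1.1157]
AᵀP(A−BK) = [6.7418 4.1780; 4.1780 2.8427]
P' = Q + AᵀP(A−BK) = [9.9918 4.6780; 4.6780 3.0927]
tr(P') = 13.0846


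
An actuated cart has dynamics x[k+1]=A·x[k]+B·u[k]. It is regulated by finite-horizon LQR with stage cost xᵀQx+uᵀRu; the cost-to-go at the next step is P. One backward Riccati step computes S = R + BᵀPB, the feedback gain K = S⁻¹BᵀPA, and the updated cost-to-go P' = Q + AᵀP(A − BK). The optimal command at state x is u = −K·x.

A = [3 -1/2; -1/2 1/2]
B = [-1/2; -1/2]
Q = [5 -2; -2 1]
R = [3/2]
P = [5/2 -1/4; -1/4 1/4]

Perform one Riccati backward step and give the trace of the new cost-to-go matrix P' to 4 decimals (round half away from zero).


24.4489

BᵀP = [-1.1250 0.0000]
S = R + BᵀPB = [3/2] + [0.5625] = [2.0625]
BᵀPA = [-3.3750 0.5625]
K = S⁻¹·BᵀPA = [-1.6364 0.2727]
A−BK = [2.1818 -0.3636; -1.3182 0.6364]
AᵀP(A−BK) = [17.7898 -3.3295; -3.3295 0.6591]
P' = Q + AᵀP(A−BK) = [22.7898 -5.3295; -5.3295 1.6591]
tr(P') = 24.4489


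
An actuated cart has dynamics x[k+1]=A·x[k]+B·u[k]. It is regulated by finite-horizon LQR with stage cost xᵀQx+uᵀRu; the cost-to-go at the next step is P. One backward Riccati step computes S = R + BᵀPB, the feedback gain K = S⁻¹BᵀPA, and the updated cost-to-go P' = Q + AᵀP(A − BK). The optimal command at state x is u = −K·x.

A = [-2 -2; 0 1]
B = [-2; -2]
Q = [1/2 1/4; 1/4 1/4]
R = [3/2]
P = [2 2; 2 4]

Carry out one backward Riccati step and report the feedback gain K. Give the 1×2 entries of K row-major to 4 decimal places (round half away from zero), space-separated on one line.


BᵀP = [-8.0000 -12.0000]
S = R + BᵀPB = [3/2] + [40.0000] = [41.5000]
BᵀPA = [16.0000 4.0000]
K = S⁻¹·BᵀPA = [0.3855 0.0964]
A−BK = [-1.2289 -1.8072; 0.7711 1.1928]
AᵀP(A−BK) = [1.8313 2.4578; 2.4578 3.6145]
P' = Q + AᵀP(A−BK) = [2.3313 2.7078; 2.7078 3.8645]
tr(P') = 6.1958

0.3855 0.0964


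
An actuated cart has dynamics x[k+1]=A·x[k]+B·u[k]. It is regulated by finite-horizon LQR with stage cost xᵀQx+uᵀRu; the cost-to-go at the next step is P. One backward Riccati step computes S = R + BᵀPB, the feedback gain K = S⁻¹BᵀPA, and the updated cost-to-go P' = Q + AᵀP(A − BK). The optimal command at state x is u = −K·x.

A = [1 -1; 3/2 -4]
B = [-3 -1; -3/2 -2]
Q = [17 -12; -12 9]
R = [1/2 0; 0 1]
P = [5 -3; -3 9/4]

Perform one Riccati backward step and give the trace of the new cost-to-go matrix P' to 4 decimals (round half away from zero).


BᵀP = [-10.5000 5.6250; 1.0000 -1.5000]
S = R + BᵀPB = [1/2 0; 0 1] + [23.0625 -0.7500; -0.7500 2.0000] = [23.5625 -0.7500; -0.7500 3.0000]
BᵀPA = [-2.0625 -12.0000; -1.2500 5.0000]
K = S⁻¹·BᵀPA = [-0.1016 -0.4599; -0.4421 1.5517]
A−BK = [0.2531 -0.8280; 0.4635 -1.5865]
AᵀP(A−BK) = [0.3004 -1.0089; -1.0089 3.7228]
P' = Q + AᵀP(A−BK) = [17.3004 -13.0089; -13.0089 12.7228]
tr(P') = 30.0232

30.0232


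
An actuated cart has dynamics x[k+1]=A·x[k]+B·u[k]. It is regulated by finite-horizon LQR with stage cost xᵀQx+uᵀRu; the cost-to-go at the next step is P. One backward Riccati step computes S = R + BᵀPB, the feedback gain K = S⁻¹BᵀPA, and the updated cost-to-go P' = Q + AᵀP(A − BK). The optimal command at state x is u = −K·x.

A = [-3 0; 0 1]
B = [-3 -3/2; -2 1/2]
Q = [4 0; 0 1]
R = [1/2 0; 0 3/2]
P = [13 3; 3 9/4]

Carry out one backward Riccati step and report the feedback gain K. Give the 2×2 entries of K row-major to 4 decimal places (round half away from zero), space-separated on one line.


0.5089 -0.2355 0.8609 0.4077

BᵀP = [-45.0000 -13.5000; -18.0000 -3.3750]
S = R + BᵀPB = [1/2 0; 0 3/2] + [162.0000 60.7500; 60.7500 25.3125] = [162.5000 60.7500; 60.7500 26.8125]
BᵀPA = [135.0000 -13.5000; 54.0000 -3.3750]
K = S⁻¹·BᵀPA = [0.5089 -0.2355; 0.8609 0.4077]
A−BK = [-0.1819 -0.0950; 0.5874 0.3252]
AᵀP(A−BK) = [1.8066 0.7761; 0.7761 0.4469]
P' = Q + AᵀP(A−BK) = [5.8066 0.7761; 0.7761 1.4469]
tr(P') = 7.2535


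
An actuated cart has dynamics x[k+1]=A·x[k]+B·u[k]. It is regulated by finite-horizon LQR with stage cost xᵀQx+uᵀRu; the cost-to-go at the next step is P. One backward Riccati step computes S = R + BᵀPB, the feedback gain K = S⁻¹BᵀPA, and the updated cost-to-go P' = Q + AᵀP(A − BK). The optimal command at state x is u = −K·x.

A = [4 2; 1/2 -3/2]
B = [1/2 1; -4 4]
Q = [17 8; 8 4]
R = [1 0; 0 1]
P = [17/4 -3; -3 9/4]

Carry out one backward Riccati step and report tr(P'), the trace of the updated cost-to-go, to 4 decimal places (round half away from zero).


BᵀP = [14.1250 -10.5000; -7.7500 6.0000]
S = R + BᵀPB = [1 0; 0 1] + [49.0625 -27.8750; -27.8750 16.2500] = [50.0625 -27.8750; -27.8750 17.2500]
BᵀPA = [51.2500 44.0000; -28.0000 -24.5000]
K = S⁻¹·BᵀPA = [1.1964 0.8787; 0.3101 -0.0004]
A−BK = [3.0917 1.5610; 4.0451 2.0162]
AᵀP(A−BK) = [3.9306 2.2690; 2.2690 1.3908]
P' = Q + AᵀP(A−BK) = [20.9306 10.2690; 10.2690 5.3908]
tr(P') = 26.3214

26.3214


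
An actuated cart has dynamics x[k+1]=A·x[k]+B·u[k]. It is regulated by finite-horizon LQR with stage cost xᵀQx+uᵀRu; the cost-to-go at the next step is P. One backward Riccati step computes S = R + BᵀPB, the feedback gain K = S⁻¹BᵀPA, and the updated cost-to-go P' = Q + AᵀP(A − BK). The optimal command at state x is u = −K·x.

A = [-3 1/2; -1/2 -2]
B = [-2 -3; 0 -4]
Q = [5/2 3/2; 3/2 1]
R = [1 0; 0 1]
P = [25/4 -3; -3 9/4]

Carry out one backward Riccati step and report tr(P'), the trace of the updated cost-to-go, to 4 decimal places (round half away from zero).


BᵀP = [-12.5000 6.0000; -6.7500 0.0000]
S = R + BᵀPB = [1 0; 0 1] + [25.0000 13.5000; 13.5000 20.2500] = [26.0000 13.5000; 13.5000 21.2500]
BᵀPA = [34.5000 -18.2500; 20.2500 -3.3750]
K = S⁻¹·BᵀPA = [1.2417 -0.9244; 0.1641 0.4284]
A−BK = [-0.0243 -0.0635; 0.1563 -0.2863]
AᵀP(A−BK) = [1.6503 -1.1597; -1.1597 1.1386]
P' = Q + AᵀP(A−BK) = [4.1503 0.3403; 0.3403 2.1386]
tr(P') = 6.2889

6.2889


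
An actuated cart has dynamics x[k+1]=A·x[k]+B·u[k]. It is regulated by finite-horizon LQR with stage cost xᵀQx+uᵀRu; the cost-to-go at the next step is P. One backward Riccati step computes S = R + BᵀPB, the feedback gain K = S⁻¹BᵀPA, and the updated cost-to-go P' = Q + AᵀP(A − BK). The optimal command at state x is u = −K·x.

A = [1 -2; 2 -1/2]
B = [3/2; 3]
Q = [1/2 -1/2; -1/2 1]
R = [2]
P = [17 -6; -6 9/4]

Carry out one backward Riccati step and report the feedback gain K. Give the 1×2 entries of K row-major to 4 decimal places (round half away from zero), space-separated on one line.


BᵀP = [7.5000 -2.2500]
S = R + BᵀPB = [2] + [4.5000] = [6.5000]
BᵀPA = [3.0000 -13.8750]
K = S⁻¹·BᵀPA = [0.4615 -2.1346]
A−BK = [0.3077 1.2019; 0.6154 5.9038]
AᵀP(A−BK) = [0.6154 -2.8462; -2.8462 26.9447]
P' = Q + AᵀP(A−BK) = [1.1154 -3.3462; -3.3462 27.9447]
tr(P') = 29.0601

0.4615 -2.1346


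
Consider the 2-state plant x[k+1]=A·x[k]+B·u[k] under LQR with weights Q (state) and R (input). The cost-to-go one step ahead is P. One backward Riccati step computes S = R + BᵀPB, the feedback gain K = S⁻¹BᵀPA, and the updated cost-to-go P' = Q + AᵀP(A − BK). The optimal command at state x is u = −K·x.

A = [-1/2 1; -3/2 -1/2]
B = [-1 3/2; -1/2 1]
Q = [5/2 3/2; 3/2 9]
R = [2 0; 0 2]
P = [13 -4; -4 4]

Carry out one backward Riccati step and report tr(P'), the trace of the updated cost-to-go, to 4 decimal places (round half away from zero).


22.0091

BᵀP = [-11.0000 2.0000; 15.5000 -2.0000]
S = R + BᵀPB = [2 0; 0 2] + [10.0000 -14.5000; -14.5000 21.2500] = [12.0000 -14.5000; -14.5000 23.2500]
BᵀPA = [2.5000 -12.0000; -4.7500 16.5000]
K = S⁻¹·BᵀPA = [-0.1564 -0.5782; -0.3018 0.3491]
A−BK = [-0.2036 -0.1018; -1.2764 -1.1382]
AᵀP(A−BK) = [5.2073 4.6036; 4.6036 5.3018]
P' = Q + AᵀP(A−BK) = [7.7073 6.1036; 6.1036 14.3018]
tr(P') = 22.0091


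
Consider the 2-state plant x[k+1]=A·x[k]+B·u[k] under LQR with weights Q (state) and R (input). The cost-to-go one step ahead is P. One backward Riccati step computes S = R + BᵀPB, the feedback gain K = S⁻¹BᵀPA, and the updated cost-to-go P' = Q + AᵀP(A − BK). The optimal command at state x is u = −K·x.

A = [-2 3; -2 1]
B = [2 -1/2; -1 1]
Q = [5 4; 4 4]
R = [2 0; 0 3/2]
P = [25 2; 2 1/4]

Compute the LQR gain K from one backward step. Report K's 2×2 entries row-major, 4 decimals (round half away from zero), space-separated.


-1.0639 1.5018 0.1592 -0.3064

BᵀP = [48.0000 3.7500; -10.5000 -0.7500]
S = R + BᵀPB = [2 0; 0 3/2] + [92.2500 -20.2500; -20.2500 4.5000] = [94.2500 -20.2500; -20.2500 6.0000]
BᵀPA = [-103.5000 147.7500; 22.5000 -32.2500]
K = S⁻¹·BᵀPA = [-1.0639 1.5018; 0.1592 -0.3064]
A−BK = [0.2075 -0.1568; -3.2232 2.8082]
AᵀP(A−BK) = [3.3004 -4.1689; -4.1689 5.4765]
P' = Q + AᵀP(A−BK) = [8.3004 -0.1689; -0.1689 9.4765]
tr(P') = 17.7768


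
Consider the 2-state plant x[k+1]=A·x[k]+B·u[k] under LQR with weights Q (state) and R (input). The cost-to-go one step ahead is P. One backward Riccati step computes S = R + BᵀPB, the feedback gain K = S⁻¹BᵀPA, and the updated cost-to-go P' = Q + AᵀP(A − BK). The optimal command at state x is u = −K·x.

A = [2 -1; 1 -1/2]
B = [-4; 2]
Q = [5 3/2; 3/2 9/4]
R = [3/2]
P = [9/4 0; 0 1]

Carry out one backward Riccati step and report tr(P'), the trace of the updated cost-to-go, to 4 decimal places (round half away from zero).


12.0392

BᵀP = [-9.0000 2.0000]
S = R + BᵀPB = [3/2] + [40.0000] = [41.5000]
BᵀPA = [-16.0000 8.0000]
K = S⁻¹·BᵀPA = [-0.3855 0.1928]
A−BK = [0.4578 -0.2289; 1.7711 -0.8855]
AᵀP(A−BK) = [3.8313 -1.9157; -1.9157 0.9578]
P' = Q + AᵀP(A−BK) = [8.8313 -0.4157; -0.4157 3.2078]
tr(P') = 12.0392


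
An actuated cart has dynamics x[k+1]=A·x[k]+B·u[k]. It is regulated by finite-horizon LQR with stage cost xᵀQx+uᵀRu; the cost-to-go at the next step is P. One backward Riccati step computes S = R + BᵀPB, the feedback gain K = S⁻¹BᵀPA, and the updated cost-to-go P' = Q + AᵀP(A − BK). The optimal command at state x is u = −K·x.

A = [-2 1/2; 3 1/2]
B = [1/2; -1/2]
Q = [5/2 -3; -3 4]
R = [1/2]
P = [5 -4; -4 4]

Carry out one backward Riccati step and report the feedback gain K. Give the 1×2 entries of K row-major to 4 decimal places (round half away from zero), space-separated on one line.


-4.4211 0.0526

BᵀP = [4.5000 -4.0000]
S = R + BᵀPB = [1/2] + [4.2500] = [4.7500]
BᵀPA = [-21.0000 0.2500]
K = S⁻¹·BᵀPA = [-4.4211 0.0526]
A−BK = [0.2105 0.4737; 0.7895 0.5263]
AᵀP(A−BK) = [11.1579 0.1053; 0.1053 0.2368]
P' = Q + AᵀP(A−BK) = [13.6579 -2.8947; -2.8947 4.2368]
tr(P') = 17.8947


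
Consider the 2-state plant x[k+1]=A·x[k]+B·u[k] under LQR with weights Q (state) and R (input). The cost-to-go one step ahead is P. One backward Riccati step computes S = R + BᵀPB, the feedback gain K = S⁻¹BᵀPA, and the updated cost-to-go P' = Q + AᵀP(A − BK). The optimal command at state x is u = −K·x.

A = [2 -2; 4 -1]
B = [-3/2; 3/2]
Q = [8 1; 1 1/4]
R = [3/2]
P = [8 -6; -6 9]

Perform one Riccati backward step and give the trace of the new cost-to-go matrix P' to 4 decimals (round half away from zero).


65.0365

BᵀP = [-21.0000 22.5000]
S = R + BᵀPB = [3/2] + [65.2500] = [66.7500]
BᵀPA = [48.0000 19.5000]
K = S⁻¹·BᵀPA = [0.7191 0.2921]
A−BK = [3.0787 -1.5618; 2.9213 -1.4382]
AᵀP(A−BK) = [45.4831 -22.0225; -22.0225 11.3034]
P' = Q + AᵀP(A−BK) = [53.4831 -21.0225; -21.0225 11.5534]
tr(P') = 65.0365


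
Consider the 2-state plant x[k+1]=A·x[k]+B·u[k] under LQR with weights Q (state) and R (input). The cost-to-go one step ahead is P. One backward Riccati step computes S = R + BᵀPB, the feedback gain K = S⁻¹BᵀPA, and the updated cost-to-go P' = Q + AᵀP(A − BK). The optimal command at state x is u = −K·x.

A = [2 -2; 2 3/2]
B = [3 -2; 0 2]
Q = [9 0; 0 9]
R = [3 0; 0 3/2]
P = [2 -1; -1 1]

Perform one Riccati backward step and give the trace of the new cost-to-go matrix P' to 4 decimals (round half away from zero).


20.9059

BᵀP = [6.0000 -3.0000; -6.0000 4.0000]
S = R + BᵀPB = [3 0; 0 3/2] + [18.0000 -18.0000; -18.0000 20.0000] = [21.0000 -18.0000; -18.0000 21.5000]
BᵀPA = [6.0000 -16.5000; -4.0000 18.0000]
K = S⁻¹·BᵀPA = [0.4471 -0.2412; 0.1882 0.6353]
A−BK = [1.0353 -0.0059; 1.6235 0.2294]
AᵀP(A−BK) = [2.0706 -0.0118; -0.0118 0.8353]
P' = Q + AᵀP(A−BK) = [11.0706 -0.0118; -0.0118 9.8353]
tr(P') = 20.9059


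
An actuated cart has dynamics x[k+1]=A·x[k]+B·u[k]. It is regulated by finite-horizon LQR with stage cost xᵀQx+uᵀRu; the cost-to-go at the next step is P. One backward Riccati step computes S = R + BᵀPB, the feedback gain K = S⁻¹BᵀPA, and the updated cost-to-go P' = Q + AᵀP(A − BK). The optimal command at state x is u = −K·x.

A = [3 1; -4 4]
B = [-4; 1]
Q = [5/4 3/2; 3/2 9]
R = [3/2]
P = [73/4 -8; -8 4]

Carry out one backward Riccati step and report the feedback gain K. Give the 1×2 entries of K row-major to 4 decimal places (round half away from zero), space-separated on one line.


-1.0705 0.1743

BᵀP = [-81.0000 36.0000]
S = R + BᵀPB = [3/2] + [360.0000] = [361.5000]
BᵀPA = [-387.0000 63.0000]
K = S⁻¹·BᵀPA = [-1.0705 0.1743]
A−BK = [-1.2822 1.6971; -2.9295 3.8257]
AᵀP(A−BK) = [5.9512 -5.8060; -5.8060 7.2707]
P' = Q + AᵀP(A−BK) = [7.2012 -4.3060; -4.3060 16.2707]
tr(P') = 23.4720


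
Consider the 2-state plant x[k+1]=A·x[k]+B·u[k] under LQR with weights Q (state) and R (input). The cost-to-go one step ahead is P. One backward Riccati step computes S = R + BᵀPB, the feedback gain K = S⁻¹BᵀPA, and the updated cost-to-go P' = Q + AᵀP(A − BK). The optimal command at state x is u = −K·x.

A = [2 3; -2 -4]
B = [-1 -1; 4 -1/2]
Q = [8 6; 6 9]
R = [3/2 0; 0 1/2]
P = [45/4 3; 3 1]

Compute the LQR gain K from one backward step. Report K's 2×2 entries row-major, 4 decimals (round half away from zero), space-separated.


BᵀP = [0.7500 1.0000; -12.7500 -3.5000]
S = R + BᵀPB = [3/2 0; 0 1/2] + [3.2500 -1.2500; -1.2500 14.5000] = [4.7500 -1.2500; -1.2500 15.0000]
BᵀPA = [-0.5000 -1.7500; -18.5000 -24.2500]
K = S⁻¹·BᵀPA = [-0.4395 -0.8117; -1.2700 -1.6843]
A−BK = [0.2906 0.5040; -0.8771 -1.5955]
AᵀP(A−BK) = [1.2861 1.9345; 1.9345 2.9852]
P' = Q + AᵀP(A−BK) = [9.2861 7.9345; 7.9345 11.9852]
tr(P') = 21.2713

-0.4395 -0.8117 -1.2700 -1.6843


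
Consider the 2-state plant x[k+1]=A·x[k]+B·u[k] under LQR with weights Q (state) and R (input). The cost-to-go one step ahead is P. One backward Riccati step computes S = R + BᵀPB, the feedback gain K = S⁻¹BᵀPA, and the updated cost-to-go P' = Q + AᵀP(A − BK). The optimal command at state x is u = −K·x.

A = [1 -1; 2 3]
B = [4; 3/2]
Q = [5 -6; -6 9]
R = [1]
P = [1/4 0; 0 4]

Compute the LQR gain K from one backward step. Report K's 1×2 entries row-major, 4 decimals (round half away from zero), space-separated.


0.9286 1.2143

BᵀP = [1.0000 6.0000]
S = R + BᵀPB = [1] + [13.0000] = [14.0000]
BᵀPA = [13.0000 17.0000]
K = S⁻¹·BᵀPA = [0.9286 1.2143]
A−BK = [-2.7143 -5.8571; 0.6071 1.1786]
AᵀP(A−BK) = [4.1786 7.9643; 7.9643 15.6071]
P' = Q + AᵀP(A−BK) = [9.1786 1.9643; 1.9643 24.6071]
tr(P') = 33.7857


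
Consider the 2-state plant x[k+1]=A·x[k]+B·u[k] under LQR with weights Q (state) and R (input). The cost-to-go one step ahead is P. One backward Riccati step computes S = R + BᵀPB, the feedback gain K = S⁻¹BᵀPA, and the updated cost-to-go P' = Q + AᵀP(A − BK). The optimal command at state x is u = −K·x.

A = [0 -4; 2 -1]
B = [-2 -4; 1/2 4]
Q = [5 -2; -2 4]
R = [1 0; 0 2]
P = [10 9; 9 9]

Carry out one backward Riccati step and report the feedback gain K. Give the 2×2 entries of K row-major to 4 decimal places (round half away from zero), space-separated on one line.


-1.2446 3.1524 0.5531 -0.5122

BᵀP = [-15.5000 -13.5000; -4.0000 0.0000]
S = R + BᵀPB = [1 0; 0 2] + [24.2500 8.0000; 8.0000 16.0000] = [25.2500 8.0000; 8.0000 18.0000]
BᵀPA = [-27.0000 75.5000; 0.0000 16.0000]
K = S⁻¹·BᵀPA = [-1.2446 3.1524; 0.5531 -0.5122]
A−BK = [-0.2766 0.2561; 0.4097 -0.5275]
AᵀP(A−BK) = [2.3969 -4.8860; -4.8860 11.1908]
P' = Q + AᵀP(A−BK) = [7.3969 -6.8860; -6.8860 15.1908]
tr(P') = 22.5877


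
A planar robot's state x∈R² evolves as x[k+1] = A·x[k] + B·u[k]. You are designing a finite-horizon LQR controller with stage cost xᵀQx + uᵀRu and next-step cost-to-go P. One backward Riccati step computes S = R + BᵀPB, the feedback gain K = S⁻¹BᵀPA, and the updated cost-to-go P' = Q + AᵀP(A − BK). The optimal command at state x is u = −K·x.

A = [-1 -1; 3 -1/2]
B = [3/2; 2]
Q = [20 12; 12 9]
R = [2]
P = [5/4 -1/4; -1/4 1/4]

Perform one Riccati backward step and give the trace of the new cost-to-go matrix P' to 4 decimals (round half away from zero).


BᵀP = [1.3750 0.1250]
S = R + BᵀPB = [2] + [2.3125] = [4.3125]
BᵀPA = [-1.0000 -1.4375]
K = S⁻¹·BᵀPA = [-0.2319 -0.3333]
A−BK = [-0.6522 -0.5000; 3.4638 0.1667]
AᵀP(A−BK) = [4.7681 1.1667; 1.1667 0.5833]
P' = Q + AᵀP(A−BK) = [24.7681 13.1667; 13.1667 9.5833]
tr(P') = 34.3514

34.3514


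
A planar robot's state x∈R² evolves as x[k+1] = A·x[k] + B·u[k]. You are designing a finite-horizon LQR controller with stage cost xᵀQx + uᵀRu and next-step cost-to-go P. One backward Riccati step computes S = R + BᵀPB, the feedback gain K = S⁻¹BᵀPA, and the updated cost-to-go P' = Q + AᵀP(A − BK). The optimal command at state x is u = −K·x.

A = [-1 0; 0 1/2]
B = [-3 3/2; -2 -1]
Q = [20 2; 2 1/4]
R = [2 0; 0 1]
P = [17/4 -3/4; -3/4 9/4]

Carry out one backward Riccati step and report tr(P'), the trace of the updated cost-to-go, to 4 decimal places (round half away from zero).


BᵀP = [-11.2500 -2.2500; 7.1250 -3.3750]
S = R + BᵀPB = [2 0; 0 1] + [38.2500 -14.6250; -14.6250 14.0625] = [40.2500 -14.6250; -14.6250 15.0625]
BᵀPA = [11.2500 -1.1250; -7.1250 -1.6875]
K = S⁻¹·BᵀPA = [0.1663 -0.1061; -0.3116 -0.2150]
A−BK = [-0.0338 0.0043; 0.0210 0.0728]
AᵀP(A−BK) = [0.1593 0.0363; 0.0363 0.0803]
P' = Q + AᵀP(A−BK) = [20.1593 2.0363; 2.0363 0.3303]
tr(P') = 20.4896

20.4896


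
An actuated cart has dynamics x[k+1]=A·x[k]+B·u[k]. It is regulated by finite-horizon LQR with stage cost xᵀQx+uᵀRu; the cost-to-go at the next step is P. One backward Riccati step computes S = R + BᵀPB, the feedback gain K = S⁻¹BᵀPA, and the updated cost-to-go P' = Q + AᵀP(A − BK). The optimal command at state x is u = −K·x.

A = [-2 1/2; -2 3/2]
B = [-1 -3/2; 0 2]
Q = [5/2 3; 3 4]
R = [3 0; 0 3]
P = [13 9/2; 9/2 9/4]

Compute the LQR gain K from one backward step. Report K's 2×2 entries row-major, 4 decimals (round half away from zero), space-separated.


BᵀP = [-13.0000 -4.5000; -10.5000 -2.2500]
S = R + BᵀPB = [3 0; 0 3] + [13.0000 10.5000; 10.5000 11.2500] = [16.0000 10.5000; 10.5000 14.2500]
BᵀPA = [35.0000 -13.2500; 25.5000 -8.6250]
K = S⁻¹·BᵀPA = [1.9618 -0.8344; 0.3439 0.0096]
A−BK = [0.4777 -0.3201; -2.6879 1.4809]
AᵀP(A−BK) = [19.5669 -8.7898; -8.7898 4.0892]
P' = Q + AᵀP(A−BK) = [22.0669 -5.7898; -5.7898 8.0892]
tr(P') = 30.1561

1.9618 -0.8344 0.3439 0.0096


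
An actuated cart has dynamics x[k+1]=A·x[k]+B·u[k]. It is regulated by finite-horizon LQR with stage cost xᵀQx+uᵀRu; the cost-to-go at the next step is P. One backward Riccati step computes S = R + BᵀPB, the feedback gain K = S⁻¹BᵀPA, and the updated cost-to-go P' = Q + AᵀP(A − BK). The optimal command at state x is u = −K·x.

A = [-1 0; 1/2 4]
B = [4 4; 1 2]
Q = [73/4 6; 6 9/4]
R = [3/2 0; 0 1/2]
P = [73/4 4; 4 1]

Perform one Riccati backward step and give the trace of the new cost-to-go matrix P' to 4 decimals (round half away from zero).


BᵀP = [77.0000 17.0000; 81.0000 18.0000]
S = R + BᵀPB = [3/2 0; 0 1/2] + [325.0000 342.0000; 342.0000 360.0000] = [326.5000 342.0000; 342.0000 360.5000]
BᵀPA = [-68.5000 68.0000; -72.0000 72.0000]
K = S⁻¹·BᵀPA = [-0.0950 -0.1488; -0.1096 0.3409]
A−BK = [-0.1816 -0.7683; 0.8142 3.4670]
AᵀP(A−BK) = [0.1015 0.3510; 0.3510 1.5746]
P' = Q + AᵀP(A−BK) = [18.3515 6.3510; 6.3510 3.8246]
tr(P') = 22.1760

22.1760


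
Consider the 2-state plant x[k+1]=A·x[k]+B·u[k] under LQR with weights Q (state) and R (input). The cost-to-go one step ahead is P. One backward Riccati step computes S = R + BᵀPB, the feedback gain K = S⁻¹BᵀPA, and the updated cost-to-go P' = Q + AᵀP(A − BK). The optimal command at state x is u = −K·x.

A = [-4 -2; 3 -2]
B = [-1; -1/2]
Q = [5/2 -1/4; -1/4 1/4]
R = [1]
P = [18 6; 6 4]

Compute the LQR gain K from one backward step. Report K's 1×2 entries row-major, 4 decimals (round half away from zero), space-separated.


BᵀP = [-21.0000 -8.0000]
S = R + BᵀPB = [1] + [25.0000] = [26.0000]
BᵀPA = [60.0000 58.0000]
K = S⁻¹·BᵀPA = [2.3077 2.2308]
A−BK = [-1.6923 0.2308; 4.1538 -0.8846]
AᵀP(A−BK) = [41.5385 -1.8462; -1.8462 6.6154]
P' = Q + AᵀP(A−BK) = [44.0385 -2.0962; -2.0962 6.8654]
tr(P') = 50.9038

2.3077 2.2308


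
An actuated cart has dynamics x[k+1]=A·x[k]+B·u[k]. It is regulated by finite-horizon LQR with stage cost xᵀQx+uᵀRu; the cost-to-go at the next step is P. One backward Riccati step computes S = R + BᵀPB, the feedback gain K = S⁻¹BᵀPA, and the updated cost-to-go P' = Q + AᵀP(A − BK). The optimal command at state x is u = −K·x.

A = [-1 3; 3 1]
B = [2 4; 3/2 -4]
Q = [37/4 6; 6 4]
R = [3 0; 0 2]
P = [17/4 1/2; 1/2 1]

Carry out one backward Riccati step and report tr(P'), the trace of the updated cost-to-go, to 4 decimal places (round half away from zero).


17.7324

BᵀP = [9.2500 2.5000; 15.0000 -2.0000]
S = R + BᵀPB = [3 0; 0 2] + [22.2500 27.0000; 27.0000 68.0000] = [25.2500 27.0000; 27.0000 70.0000]
BᵀPA = [-1.7500 30.2500; -21.0000 43.0000]
K = S⁻¹·BᵀPA = [0.4280 0.9210; -0.4651 0.2590]
A−BK = [0.0043 0.1218; 0.4976 0.6545]
AᵀP(A−BK) = [1.2321 1.3014; 1.3014 3.2504]
P' = Q + AᵀP(A−BK) = [10.4821 7.3014; 7.3014 7.2504]
tr(P') = 17.7324


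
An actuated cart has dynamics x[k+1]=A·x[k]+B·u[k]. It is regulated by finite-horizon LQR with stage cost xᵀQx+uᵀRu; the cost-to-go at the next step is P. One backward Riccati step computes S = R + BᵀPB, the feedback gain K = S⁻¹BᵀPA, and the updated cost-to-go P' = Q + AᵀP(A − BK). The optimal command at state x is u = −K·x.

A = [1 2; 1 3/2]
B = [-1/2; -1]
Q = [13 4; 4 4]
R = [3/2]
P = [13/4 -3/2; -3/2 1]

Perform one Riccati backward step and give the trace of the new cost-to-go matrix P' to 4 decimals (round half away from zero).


24.2069

BᵀP = [-0.1250 -0.2500]
S = R + BᵀPB = [3/2] + [0.3125] = [1.8125]
BᵀPA = [-0.3750 -0.6250]
K = S⁻¹·BᵀPA = [-0.2069 -0.3448]
A−BK = [0.8966 1.8276; 0.7931 1.1552]
AᵀP(A−BK) = [1.1724 2.6207; 2.6207 6.0345]
P' = Q + AᵀP(A−BK) = [14.1724 6.6207; 6.6207 10.0345]
tr(P') = 24.2069


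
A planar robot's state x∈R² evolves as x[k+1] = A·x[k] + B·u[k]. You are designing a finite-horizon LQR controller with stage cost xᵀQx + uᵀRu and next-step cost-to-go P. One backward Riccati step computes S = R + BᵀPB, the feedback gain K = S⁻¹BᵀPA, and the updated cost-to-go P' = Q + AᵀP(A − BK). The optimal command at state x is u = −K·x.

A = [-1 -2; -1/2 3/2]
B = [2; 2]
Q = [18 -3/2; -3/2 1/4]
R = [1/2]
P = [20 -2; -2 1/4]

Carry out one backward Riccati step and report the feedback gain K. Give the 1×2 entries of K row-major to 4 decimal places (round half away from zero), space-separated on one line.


BᵀP = [36.0000 -3.5000]
S = R + BᵀPB = [1/2] + [65.0000] = [65.5000]
BᵀPA = [-34.2500 -77.2500]
K = S⁻¹·BᵀPA = [-0.5229 -1.1794]
A−BK = [0.0458 0.3588; 0.5458 3.8588]
AᵀP(A−BK) = [0.1531 0.4184; 0.4184 1.4547]
P' = Q + AᵀP(A−BK) = [18.1531 -1.0816; -1.0816 1.7047]
tr(P') = 19.8578

-0.5229 -1.1794


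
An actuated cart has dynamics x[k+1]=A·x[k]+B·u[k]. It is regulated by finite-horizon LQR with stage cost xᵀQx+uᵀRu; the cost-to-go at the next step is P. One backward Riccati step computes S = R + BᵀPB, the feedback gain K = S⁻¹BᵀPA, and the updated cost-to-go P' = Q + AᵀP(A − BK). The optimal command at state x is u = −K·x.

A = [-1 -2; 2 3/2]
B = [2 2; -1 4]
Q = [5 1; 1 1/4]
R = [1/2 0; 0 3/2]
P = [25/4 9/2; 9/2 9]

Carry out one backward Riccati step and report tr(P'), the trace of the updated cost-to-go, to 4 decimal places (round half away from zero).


BᵀP = [8.0000 0.0000; 30.5000 45.0000]
S = R + BᵀPB = [1/2 0; 0 3/2] + [16.0000 16.0000; 16.0000 241.0000] = [16.5000 16.0000; 16.0000 242.5000]
BᵀPA = [-8.0000 -16.0000; 59.5000 6.5000]
K = S⁻¹·BᵀPA = [-0.7722 -1.0637; 0.2963 0.0970]
A−BK = [-0.0483 -0.0665; 0.0426 0.0483]
AᵀP(A−BK) = [0.4422 0.4691; 0.4691 0.5996]
P' = Q + AᵀP(A−BK) = [5.4422 1.4691; 1.4691 0.8496]
tr(P') = 6.2918

6.2918


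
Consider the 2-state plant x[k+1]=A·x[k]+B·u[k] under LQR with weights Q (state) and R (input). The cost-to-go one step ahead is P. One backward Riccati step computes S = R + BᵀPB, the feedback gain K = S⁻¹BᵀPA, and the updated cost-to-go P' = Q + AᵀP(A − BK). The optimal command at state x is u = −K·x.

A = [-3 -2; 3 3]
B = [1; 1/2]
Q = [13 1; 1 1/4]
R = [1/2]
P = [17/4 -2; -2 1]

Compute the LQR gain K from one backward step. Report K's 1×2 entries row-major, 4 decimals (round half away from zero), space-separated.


-4.7500 -3.6667

BᵀP = [3.2500 -1.5000]
S = R + BᵀPB = [1/2] + [2.5000] = [3.0000]
BᵀPA = [-14.2500 -11.0000]
K = S⁻¹·BᵀPA = [-4.7500 -3.6667]
A−BK = [1.7500 1.6667; 5.3750 4.8333]
AᵀP(A−BK) = [15.5625 12.2500; 12.2500 9.6667]
P' = Q + AᵀP(A−BK) = [28.5625 13.2500; 13.2500 9.9167]
tr(P') = 38.4792


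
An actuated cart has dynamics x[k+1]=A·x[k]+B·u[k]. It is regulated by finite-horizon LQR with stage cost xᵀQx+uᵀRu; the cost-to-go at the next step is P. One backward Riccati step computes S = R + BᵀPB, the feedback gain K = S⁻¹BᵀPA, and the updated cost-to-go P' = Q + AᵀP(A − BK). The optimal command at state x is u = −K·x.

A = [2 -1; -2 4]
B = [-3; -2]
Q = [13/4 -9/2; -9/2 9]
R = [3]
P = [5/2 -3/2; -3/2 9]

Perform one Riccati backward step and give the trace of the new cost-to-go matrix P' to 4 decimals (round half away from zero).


164.9741

BᵀP = [-4.5000 -13.5000]
S = R + BᵀPB = [3] + [40.5000] = [43.5000]
BᵀPA = [18.0000 -49.5000]
K = S⁻¹·BᵀPA = [0.4138 -1.1379]
A−BK = [3.2414 -4.4138; -1.1724 1.7241]
AᵀP(A−BK) = [50.5517 -71.5172; -71.5172 102.1724]
P' = Q + AᵀP(A−BK) = [53.8017 -76.0172; -76.0172 111.1724]
tr(P') = 164.9741


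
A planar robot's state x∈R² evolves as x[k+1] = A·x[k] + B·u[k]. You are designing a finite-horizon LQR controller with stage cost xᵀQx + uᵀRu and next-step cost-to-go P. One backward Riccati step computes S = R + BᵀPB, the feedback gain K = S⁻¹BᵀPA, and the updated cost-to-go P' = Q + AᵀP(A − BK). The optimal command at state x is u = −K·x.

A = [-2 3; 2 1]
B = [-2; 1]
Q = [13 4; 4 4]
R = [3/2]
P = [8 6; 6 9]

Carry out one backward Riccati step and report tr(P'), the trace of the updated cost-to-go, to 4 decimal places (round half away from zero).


BᵀP = [-10.0000 -3.0000]
S = R + BᵀPB = [3/2] + [17.0000] = [18.5000]
BᵀPA = [14.0000 -33.0000]
K = S⁻¹·BᵀPA = [0.7568 -1.7838]
A−BK = [-0.4865 -0.5676; 1.2432 2.7838]
AᵀP(A−BK) = [9.4054 18.9730; 18.9730 58.1351]
P' = Q + AᵀP(A−BK) = [22.4054 22.9730; 22.9730 62.1351]
tr(P') = 84.5405

84.5405


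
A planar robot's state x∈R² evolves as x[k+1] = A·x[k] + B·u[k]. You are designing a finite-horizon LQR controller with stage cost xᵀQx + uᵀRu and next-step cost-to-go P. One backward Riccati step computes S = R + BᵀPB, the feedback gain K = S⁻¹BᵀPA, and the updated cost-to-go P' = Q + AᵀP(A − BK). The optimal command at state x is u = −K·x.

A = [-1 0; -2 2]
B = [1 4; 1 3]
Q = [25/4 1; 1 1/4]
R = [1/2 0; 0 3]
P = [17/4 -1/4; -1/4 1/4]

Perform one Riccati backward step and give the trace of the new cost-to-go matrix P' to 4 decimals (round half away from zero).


BᵀP = [4.0000 0.0000; 16.2500 -0.2500]
S = R + BᵀPB = [1/2 0; 0 3] + [4.0000 16.0000; 16.0000 64.2500] = [4.5000 16.0000; 16.0000 67.2500]
BᵀPA = [-4.0000 0.0000; -15.7500 -0.5000]
K = S⁻¹·BᵀPA = [-0.3646 0.1716; -0.1475 -0.0483]
A−BK = [-0.0456 0.0214; -1.1930 1.9732]
AᵀP(A−BK) = [0.4692 -0.5737; -0.5737 0.9759]
P' = Q + AᵀP(A−BK) = [6.7192 0.4263; 0.4263 1.2259]
tr(P') = 7.9450

7.9450


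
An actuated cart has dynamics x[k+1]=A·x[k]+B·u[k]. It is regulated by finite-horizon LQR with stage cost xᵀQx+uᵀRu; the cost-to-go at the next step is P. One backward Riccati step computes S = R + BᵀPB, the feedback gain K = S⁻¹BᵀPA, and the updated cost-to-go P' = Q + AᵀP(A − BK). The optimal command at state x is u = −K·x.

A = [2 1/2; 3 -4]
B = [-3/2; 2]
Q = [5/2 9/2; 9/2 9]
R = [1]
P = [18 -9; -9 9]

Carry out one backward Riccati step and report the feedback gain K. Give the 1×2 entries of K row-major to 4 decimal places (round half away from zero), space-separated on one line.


BᵀP = [-45.0000 31.5000]
S = R + BᵀPB = [1] + [130.5000] = [131.5000]
BᵀPA = [4.5000 -148.5000]
K = S⁻¹·BᵀPA = [0.0342 -1.1293]
A−BK = [2.0513 -1.1939; 2.9316 -1.7414]
AᵀP(A−BK) = [44.8460 -26.4183; -26.4183 16.8023]
P' = Q + AᵀP(A−BK) = [47.3460 -21.9183; -21.9183 25.8023]
tr(P') = 73.1483

0.0342 -1.1293


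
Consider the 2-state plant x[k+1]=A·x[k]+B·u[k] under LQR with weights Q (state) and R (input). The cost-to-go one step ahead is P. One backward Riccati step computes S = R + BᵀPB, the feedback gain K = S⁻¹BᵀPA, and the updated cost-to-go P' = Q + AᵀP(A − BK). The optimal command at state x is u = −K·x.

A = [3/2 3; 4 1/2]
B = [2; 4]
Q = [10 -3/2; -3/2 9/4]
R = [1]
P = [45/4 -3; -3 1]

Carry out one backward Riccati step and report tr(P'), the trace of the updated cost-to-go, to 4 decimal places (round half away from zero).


BᵀP = [10.5000 -2.0000]
S = R + BᵀPB = [1] + [13.0000] = [14.0000]
BᵀPA = [7.7500 30.5000]
K = S⁻¹·BᵀPA = [0.5536 2.1786]
A−BK = [0.3929 -1.3571; 1.7857 -8.2143]
AᵀP(A−BK) = [1.0223 -2.5089; -2.5089 26.0536]
P' = Q + AᵀP(A−BK) = [11.0223 -4.0089; -4.0089 28.3036]
tr(P') = 39.3259

39.3259


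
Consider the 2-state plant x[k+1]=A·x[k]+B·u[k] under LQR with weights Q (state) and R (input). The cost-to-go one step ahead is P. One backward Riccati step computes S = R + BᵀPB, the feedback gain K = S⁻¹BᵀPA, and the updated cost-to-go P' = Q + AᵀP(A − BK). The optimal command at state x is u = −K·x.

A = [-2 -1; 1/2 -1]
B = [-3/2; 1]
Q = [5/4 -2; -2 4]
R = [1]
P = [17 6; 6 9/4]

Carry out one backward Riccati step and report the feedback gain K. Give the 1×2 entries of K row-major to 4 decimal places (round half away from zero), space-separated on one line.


1.5160 1.1170

BᵀP = [-19.5000 -6.7500]
S = R + BᵀPB = [1] + [22.5000] = [23.5000]
BᵀPA = [35.6250 26.2500]
K = S⁻¹·BᵀPA = [1.5160 1.1170]
A−BK = [0.2739 0.6755; -1.0160 -2.1170]
AᵀP(A−BK) = [2.5565 2.0811; 2.0811 1.9282]
P' = Q + AᵀP(A−BK) = [3.8065 0.0811; 0.0811 5.9282]
tr(P') = 9.7347


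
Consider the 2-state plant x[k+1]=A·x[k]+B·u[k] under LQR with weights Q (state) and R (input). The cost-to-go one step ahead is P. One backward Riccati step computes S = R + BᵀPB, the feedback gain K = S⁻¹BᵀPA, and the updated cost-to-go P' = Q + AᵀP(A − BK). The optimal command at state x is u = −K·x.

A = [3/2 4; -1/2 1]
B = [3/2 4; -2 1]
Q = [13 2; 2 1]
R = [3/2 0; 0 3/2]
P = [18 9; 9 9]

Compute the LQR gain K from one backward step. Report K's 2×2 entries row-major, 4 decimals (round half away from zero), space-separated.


0.3439 0.0060 0.2380 0.9954

BᵀP = [9.0000 -4.5000; 81.0000 45.0000]
S = R + BᵀPB = [3/2 0; 0 3/2] + [22.5000 31.5000; 31.5000 369.0000] = [24.0000 31.5000; 31.5000 370.5000]
BᵀPA = [15.7500 31.5000; 99.0000 369.0000]
K = S⁻¹·BᵀPA = [0.3439 0.0060; 0.2380 0.9954]
A−BK = [0.0323 0.0093; -0.0501 0.0165]
AᵀP(A−BK) = [0.2746 0.3569; 0.3569 1.4932]
P' = Q + AᵀP(A−BK) = [13.2746 2.3569; 2.3569 2.4932]
tr(P') = 15.7678


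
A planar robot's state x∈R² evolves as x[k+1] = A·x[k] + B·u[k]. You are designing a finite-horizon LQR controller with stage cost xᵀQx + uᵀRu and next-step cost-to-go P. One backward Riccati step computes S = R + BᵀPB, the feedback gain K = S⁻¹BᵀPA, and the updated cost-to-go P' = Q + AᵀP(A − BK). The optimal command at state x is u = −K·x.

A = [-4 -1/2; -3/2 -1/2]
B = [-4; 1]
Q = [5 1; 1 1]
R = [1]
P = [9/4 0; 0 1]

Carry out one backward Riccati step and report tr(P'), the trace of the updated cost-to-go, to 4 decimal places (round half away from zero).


13.3191

BᵀP = [-9.0000 1.0000]
S = R + BᵀPB = [1] + [37.0000] = [38.0000]
BᵀPA = [34.5000 4.0000]
K = S⁻¹·BᵀPA = [0.9079 0.1053]
A−BK = [-0.3684 -0.0789; -2.4079 -0.6053]
AᵀP(A−BK) = [6.9276 1.6184; 1.6184 0.3914]
P' = Q + AᵀP(A−BK) = [11.9276 2.6184; 2.6184 1.3914]
tr(P') = 13.3191


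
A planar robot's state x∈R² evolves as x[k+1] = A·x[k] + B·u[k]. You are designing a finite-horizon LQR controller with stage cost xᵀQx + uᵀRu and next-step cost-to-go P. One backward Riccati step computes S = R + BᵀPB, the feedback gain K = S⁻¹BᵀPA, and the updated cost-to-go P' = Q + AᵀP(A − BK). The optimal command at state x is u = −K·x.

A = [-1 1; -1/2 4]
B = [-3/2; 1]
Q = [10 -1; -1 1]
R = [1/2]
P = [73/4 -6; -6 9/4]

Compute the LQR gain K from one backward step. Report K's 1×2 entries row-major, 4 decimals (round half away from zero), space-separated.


0.4489 0.1881

BᵀP = [-33.3750 11.2500]
S = R + BᵀPB = [1/2] + [61.3125] = [61.8125]
BᵀPA = [27.7500 11.6250]
K = S⁻¹·BᵀPA = [0.4489 0.1881]
A−BK = [-0.3266 1.2821; -0.9489 3.8119]
AᵀP(A−BK) = [0.3545 -0.9689; -0.9689 4.0637]
P' = Q + AᵀP(A−BK) = [10.3545 -1.9689; -1.9689 5.0637]
tr(P') = 15.4182


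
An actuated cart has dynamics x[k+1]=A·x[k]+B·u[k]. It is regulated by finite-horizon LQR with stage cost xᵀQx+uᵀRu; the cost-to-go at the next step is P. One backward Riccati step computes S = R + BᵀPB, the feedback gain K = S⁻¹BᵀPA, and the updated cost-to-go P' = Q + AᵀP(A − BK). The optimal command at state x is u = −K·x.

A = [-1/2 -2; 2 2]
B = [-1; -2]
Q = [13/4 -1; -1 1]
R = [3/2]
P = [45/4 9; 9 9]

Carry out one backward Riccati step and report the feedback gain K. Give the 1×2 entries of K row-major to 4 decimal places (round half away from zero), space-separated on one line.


-0.4646 0.0531

BᵀP = [-29.2500 -27.0000]
S = R + BᵀPB = [3/2] + [83.2500] = [84.7500]
BᵀPA = [-39.3750 4.5000]
K = S⁻¹·BᵀPA = [-0.4646 0.0531]
A−BK = [-0.9646 -1.9469; 1.0708 2.1062]
AᵀP(A−BK) = [2.5188 4.3407; 4.3407 8.7611]
P' = Q + AᵀP(A−BK) = [5.7688 3.3407; 3.3407 9.7611]
tr(P') = 15.5299


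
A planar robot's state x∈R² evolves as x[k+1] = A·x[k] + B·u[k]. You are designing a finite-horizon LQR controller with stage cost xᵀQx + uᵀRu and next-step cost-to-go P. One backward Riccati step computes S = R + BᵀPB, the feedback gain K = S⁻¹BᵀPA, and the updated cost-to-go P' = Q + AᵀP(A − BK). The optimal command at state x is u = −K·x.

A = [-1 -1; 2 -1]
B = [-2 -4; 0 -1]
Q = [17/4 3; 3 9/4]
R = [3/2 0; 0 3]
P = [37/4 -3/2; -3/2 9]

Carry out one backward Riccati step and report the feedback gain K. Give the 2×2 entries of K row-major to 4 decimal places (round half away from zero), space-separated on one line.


BᵀP = [-18.5000 3.0000; -35.5000 -3.0000]
S = R + BᵀPB = [3/2 0; 0 3] + [37.0000 71.0000; 71.0000 145.0000] = [38.5000 71.0000; 71.0000 148.0000]
BᵀPA = [24.5000 15.5000; 29.5000 38.5000]
K = S⁻¹·BᵀPA = [2.3311 -0.6689; -0.9189 0.5811]
A−BK = [-0.0137 -0.0137; 1.0811 -0.4189]
AᵀP(A−BK) = [21.2483 -8.0017; -8.0017 3.2483]
P' = Q + AᵀP(A−BK) = [25.4983 -5.0017; -5.0017 5.4983]
tr(P') = 30.9966

2.3311 -0.6689 -0.9189 0.5811


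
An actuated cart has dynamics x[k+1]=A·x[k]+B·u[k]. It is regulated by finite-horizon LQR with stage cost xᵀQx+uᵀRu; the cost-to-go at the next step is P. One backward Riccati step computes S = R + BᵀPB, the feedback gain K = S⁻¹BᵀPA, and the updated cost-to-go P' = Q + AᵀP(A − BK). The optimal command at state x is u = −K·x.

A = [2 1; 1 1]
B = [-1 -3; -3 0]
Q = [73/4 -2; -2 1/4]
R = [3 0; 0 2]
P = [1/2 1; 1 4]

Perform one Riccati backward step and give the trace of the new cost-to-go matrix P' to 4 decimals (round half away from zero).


BᵀP = [-3.5000 -13.0000; -1.5000 -3.0000]
S = R + BᵀPB = [3 0; 0 2] + [42.5000 10.5000; 10.5000 4.5000] = [45.5000 10.5000; 10.5000 6.5000]
BᵀPA = [-20.0000 -16.5000; -6.0000 -4.5000]
K = S⁻¹·BᵀPA = [-0.3612 -0.3235; -0.3396 -0.1698]
A−BK = [0.6199 0.1671; -0.0836 0.0296]
AᵀP(A−BK) = [0.7385 0.5121; 0.5121 0.3989]
P' = Q + AᵀP(A−BK) = [18.9885 -1.4879; -1.4879 0.6489]
tr(P') = 19.6375

19.6375
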